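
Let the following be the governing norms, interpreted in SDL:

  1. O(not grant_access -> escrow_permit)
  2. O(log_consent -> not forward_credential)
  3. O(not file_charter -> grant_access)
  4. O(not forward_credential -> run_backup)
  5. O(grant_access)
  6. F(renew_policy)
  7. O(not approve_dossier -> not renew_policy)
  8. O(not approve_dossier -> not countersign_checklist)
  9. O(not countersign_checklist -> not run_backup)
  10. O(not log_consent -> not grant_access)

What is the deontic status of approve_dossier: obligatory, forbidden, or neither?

Obligatory

Premise 5 gives O(grant_access).
Premise 10 is O(not log_consent -> not grant_access); contrapositively O(grant_access -> log_consent). Since O(grant_access) holds, K gives O(log_consent).
With premise 2, O(log_consent -> not forward_credential), the K-axiom yields O(not forward_credential).
Premise 4 is O(not forward_credential -> run_backup); since O(not forward_credential), deontic closure gives O(run_backup).
Premise 9, O(not countersign_checklist -> not run_backup), contraposes to O(run_backup -> countersign_checklist); with O(run_backup) we get O(countersign_checklist).
The contrapositive of premise 8 (O(not approve_dossier -> not countersign_checklist)) is O(countersign_checklist -> approve_dossier), and O(countersign_checklist) is already established, so O(approve_dossier).
Premises 1, 3, 6, 7 do not contribute to this derivation.
Hence approve_dossier is obligatory.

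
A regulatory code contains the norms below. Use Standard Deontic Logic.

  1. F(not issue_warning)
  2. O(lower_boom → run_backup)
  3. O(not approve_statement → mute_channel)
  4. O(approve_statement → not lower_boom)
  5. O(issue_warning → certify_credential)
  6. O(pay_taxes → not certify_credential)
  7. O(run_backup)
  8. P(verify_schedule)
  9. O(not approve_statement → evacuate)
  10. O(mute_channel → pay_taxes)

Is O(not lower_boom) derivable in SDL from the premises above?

Yes

Premise 1, F(not issue_warning), is equivalent to O(issue_warning).
From O(issue_warning) and premise 5, O(issue_warning → certify_credential), we obtain O(certify_credential).
Premise 6 is O(pay_taxes → not certify_credential); contrapositively O(certify_credential → not pay_taxes). Since O(certify_credential) holds, K gives O(not pay_taxes).
The contrapositive of premise 10 (O(mute_channel → pay_taxes)) is O(not pay_taxes → not mute_channel), and O(not pay_taxes) is already established, so O(not mute_channel).
Premise 3, O(not approve_statement → mute_channel), contraposes to O(not mute_channel → approve_statement); with O(not mute_channel) we get O(approve_statement).
From O(approve_statement) and premise 4, O(approve_statement → not lower_boom), we obtain O(not lower_boom).
Premises 2, 7, 8, 9 do not contribute to this derivation.
So O(not lower_boom) follows.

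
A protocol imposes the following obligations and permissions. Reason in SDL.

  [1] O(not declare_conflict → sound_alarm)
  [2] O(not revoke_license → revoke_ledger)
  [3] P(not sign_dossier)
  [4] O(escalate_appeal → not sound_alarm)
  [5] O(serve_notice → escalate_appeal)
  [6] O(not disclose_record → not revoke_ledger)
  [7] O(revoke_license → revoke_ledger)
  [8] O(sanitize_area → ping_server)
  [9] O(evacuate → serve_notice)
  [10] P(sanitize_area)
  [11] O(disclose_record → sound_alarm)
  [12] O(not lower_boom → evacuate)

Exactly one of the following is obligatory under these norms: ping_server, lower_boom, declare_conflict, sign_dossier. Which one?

lower_boom

Premises 2 and 7 cover both cases: O(not revoke_license → revoke_ledger) and O(revoke_license → revoke_ledger). Since not revoke_license ∨ revoke_license is a tautology, O(revoke_ledger) follows.
Premise 6, O(not disclose_record → not revoke_ledger), contraposes to O(revoke_ledger → disclose_record); with O(revoke_ledger) we get O(disclose_record).
Applying K to premise 11 (O(disclose_record → sound_alarm)) and O(disclose_record) yields O(sound_alarm).
Premise 4 is O(escalate_appeal → not sound_alarm); contrapositively O(sound_alarm → not escalate_appeal). Since O(sound_alarm) holds, K gives O(not escalate_appeal).
Premise 5, O(serve_notice → escalate_appeal), contraposes to O(not escalate_appeal → not serve_notice); with O(not escalate_appeal) we get O(not serve_notice).
The contrapositive of premise 9 (O(evacuate → serve_notice)) is O(not serve_notice → not evacuate), and O(not serve_notice) is already established, so O(not evacuate).
Premise 12 is O(not lower_boom → evacuate); contrapositively O(not evacuate → lower_boom). Since O(not evacuate) holds, K gives O(lower_boom).
So O(lower_boom) holds — lower_boom is obligatory. None of the other listed options is made obligatory by any chain of premises.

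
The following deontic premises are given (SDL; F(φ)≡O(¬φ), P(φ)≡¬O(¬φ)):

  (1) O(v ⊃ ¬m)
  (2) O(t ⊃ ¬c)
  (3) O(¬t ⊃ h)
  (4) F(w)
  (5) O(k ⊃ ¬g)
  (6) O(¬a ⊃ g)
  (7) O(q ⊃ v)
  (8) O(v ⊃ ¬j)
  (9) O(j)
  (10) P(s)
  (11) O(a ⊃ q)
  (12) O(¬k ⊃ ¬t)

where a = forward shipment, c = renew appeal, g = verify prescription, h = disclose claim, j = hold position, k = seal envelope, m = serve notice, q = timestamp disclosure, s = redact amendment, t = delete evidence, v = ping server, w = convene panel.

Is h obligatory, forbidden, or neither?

Premise 9 gives O(j).
The contrapositive of premise 8 (O(v ⊃ ¬j)) is O(j ⊃ ¬v), and O(j) is already established, so O(¬v).
Premise 7 is O(q ⊃ v); contrapositively O(¬v ⊃ ¬q). Since O(¬v) holds, K gives O(¬q).
Premise 11 is O(a ⊃ q); contrapositively O(¬q ⊃ ¬a). Since O(¬q) holds, K gives O(¬a).
From O(¬a) and premise 6, O(¬a ⊃ g), we obtain O(g).
Premise 5, O(k ⊃ ¬g), contraposes to O(g ⊃ ¬k); with O(g) we get O(¬k).
Applying K to premise 12 (O(¬k ⊃ ¬t)) and O(¬k) yields O(¬t).
With premise 3, O(¬t ⊃ h), the K-axiom yields O(h).
Premises 1, 2, 4, 10 do not contribute to this derivation.
Hence h is obligatory.

Obligatory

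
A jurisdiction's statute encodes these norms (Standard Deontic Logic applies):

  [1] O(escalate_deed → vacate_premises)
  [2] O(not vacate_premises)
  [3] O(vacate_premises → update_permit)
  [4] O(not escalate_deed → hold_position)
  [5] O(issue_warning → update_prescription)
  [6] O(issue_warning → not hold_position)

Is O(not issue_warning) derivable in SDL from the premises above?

Yes

Premise 2 states O(not vacate_premises) outright.
The contrapositive of premise 1 (O(escalate_deed → vacate_premises)) is O(not vacate_premises → not escalate_deed), and O(not vacate_premises) is already established, so O(not escalate_deed).
Premise 4 is O(not escalate_deed → hold_position); since O(not escalate_deed), deontic closure gives O(hold_position).
Premise 6 is O(issue_warning → not hold_position); contrapositively O(hold_position → not issue_warning). Since O(hold_position) holds, K gives O(not issue_warning).
Premises 3, 5 do not contribute to this derivation.
So O(not issue_warning) follows.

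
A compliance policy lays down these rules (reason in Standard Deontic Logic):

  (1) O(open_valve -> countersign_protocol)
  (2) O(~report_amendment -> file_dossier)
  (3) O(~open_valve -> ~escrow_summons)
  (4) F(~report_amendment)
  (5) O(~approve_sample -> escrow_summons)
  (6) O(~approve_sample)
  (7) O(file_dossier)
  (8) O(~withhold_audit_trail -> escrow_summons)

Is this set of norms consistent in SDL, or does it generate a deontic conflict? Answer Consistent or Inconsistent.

Consistent

Premise 2 is O(~report_amendment -> file_dossier); even if O(file_dossier) held, inferring O(~report_amendment) would be affirming the consequent — invalid.
So O(~report_amendment) is not derivable, and the apparent clash with O(report_amendment) does not arise.
A world satisfying every obligation exists (e.g. approve_sample=false, countersign_protocol=true, escrow_summons=true, file_dossier=true, open_valve=true, report_amendment=true, withhold_audit_trail=false); no atom is both obligatory and forbidden, so the set is consistent.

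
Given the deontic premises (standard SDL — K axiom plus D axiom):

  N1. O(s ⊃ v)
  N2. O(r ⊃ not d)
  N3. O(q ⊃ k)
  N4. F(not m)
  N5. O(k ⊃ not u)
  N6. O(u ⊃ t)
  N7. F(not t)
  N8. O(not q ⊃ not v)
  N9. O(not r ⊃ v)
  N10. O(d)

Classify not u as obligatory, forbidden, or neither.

Obligatory

Premise 10 gives O(d).
The contrapositive of premise 2 (O(r ⊃ not d)) is O(d ⊃ not r), and O(d) is already established, so O(not r).
Applying K to premise 9 (O(not r ⊃ v)) and O(not r) yields O(v).
The contrapositive of premise 8 (O(not q ⊃ not v)) is O(v ⊃ q), and O(v) is already established, so O(q).
With premise 3, O(q ⊃ k), the K-axiom yields O(k).
From O(k) and premise 5, O(k ⊃ not u), we obtain O(not u).
Premises 1, 4, 6, 7 do not contribute to this derivation.
Hence not u is obligatory.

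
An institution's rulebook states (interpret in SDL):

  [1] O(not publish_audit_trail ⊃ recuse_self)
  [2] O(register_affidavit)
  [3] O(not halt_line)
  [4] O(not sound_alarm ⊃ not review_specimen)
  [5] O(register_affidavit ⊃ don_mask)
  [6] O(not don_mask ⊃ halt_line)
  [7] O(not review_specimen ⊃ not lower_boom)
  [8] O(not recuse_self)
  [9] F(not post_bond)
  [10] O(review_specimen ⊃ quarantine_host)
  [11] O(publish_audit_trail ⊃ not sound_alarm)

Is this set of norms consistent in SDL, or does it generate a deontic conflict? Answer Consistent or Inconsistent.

Consistent

Premise 6 is O(not don_mask ⊃ halt_line), but O(not don_mask) is not derivable from the premises, so it does not yield O(halt_line).
So O(halt_line) is not derivable, and the apparent clash with O(not halt_line) does not arise.
A world satisfying every obligation exists (e.g. don_mask=true, halt_line=false, lower_boom=false, post_bond=true, publish_audit_trail=true, quarantine_host=false, recuse_self=false, register_affidavit=true, review_specimen=false, sound_alarm=false); no atom is both obligatory and forbidden, so the set is consistent.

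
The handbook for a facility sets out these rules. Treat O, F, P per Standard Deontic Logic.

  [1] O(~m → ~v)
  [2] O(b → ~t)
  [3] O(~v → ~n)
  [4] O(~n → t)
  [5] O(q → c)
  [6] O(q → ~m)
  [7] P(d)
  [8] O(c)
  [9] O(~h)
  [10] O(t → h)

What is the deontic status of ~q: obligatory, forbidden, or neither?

Premise 9 states O(~h) outright.
The contrapositive of premise 10 (O(t → h)) is O(~h → ~t), and O(~h) is already established, so O(~t).
Premise 4, O(~n → t), contraposes to O(~t → n); with O(~t) we get O(n).
Premise 3, O(~v → ~n), contraposes to O(n → v); with O(n) we get O(v).
Premise 1 is O(~m → ~v); contrapositively O(v → m). Since O(v) holds, K gives O(m).
Premise 6, O(q → ~m), contraposes to O(m → ~q); with O(m) we get O(~q).
Premises 2, 5, 7, 8 do not contribute to this derivation.
Hence ~q is obligatory.

Obligatory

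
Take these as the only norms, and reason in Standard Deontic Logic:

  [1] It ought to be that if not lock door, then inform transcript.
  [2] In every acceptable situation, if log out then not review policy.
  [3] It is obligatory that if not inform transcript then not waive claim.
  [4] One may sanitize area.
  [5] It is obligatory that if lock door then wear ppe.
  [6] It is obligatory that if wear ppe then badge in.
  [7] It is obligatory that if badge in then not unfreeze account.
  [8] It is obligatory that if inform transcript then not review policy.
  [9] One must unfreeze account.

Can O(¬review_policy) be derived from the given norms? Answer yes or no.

Yes

From premise 9 we have O(unfreeze_account).
Premise 7 is O(badge_in → ¬unfreeze_account); contrapositively O(unfreeze_account → ¬badge_in). Since O(unfreeze_account) holds, K gives O(¬badge_in).
Premise 6 is O(wear_ppe → badge_in); contrapositively O(¬badge_in → ¬wear_ppe). Since O(¬badge_in) holds, K gives O(¬wear_ppe).
The contrapositive of premise 5 (O(lock_door → wear_ppe)) is O(¬wear_ppe → ¬lock_door), and O(¬wear_ppe) is already established, so O(¬lock_door).
Premise 1 is O(¬lock_door → inform_transcript); since O(¬lock_door), deontic closure gives O(inform_transcript).
Applying K to premise 8 (O(inform_transcript → ¬review_policy)) and O(inform_transcript) yields O(¬review_policy).
Premises 2, 3, 4 do not contribute to this derivation.
So O(¬review_policy) follows.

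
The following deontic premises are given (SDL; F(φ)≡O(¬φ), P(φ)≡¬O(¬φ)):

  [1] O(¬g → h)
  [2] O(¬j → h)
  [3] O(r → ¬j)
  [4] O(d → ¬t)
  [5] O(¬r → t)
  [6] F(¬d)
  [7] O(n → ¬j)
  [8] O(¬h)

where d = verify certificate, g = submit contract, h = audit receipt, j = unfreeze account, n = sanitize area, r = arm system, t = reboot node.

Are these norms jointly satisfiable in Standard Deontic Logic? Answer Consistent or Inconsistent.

Premise 6, F(¬d), is equivalent to O(d).
With premise 4, O(d → ¬t), the K-axiom yields O(¬t).
Premise 5, O(¬r → t), contraposes to O(¬t → r); with O(¬t) we get O(r).
Applying K to premise 3 (O(r → ¬j)) and O(r) yields O(¬j).
Premise 2 is O(¬j → h); since O(¬j), deontic closure gives O(h).
Yet premise 8 states O(¬h).
We now have both O(h) and O(¬h) — h is simultaneously obligatory and forbidden, violating the D-axiom.

Inconsistent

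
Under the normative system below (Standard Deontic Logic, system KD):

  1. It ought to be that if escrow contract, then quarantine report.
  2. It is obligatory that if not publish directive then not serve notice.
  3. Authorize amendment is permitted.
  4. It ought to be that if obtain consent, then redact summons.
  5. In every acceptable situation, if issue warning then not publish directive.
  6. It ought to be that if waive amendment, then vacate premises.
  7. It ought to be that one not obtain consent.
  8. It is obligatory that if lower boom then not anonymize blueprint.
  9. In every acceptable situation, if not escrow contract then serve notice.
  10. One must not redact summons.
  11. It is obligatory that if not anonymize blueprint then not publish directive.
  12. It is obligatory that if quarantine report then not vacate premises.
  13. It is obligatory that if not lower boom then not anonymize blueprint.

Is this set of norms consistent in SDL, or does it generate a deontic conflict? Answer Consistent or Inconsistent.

Premise 4 is O(obtain_consent → redact_summons), but O(obtain_consent) is not derivable from the premises, so it does not yield O(redact_summons).
So O(redact_summons) is not derivable, and the apparent clash with O(¬redact_summons) does not arise.
A world satisfying every obligation exists (e.g. anonymize_blueprint=false, authorize_amendment=false, escrow_contract=true, issue_warning=false, lower_boom=false, obtain_consent=false, publish_directive=false, quarantine_report=true, redact_summons=false, serve_notice=false, vacate_premises=false, waive_amendment=false); no atom is both obligatory and forbidden, so the set is consistent.

Consistent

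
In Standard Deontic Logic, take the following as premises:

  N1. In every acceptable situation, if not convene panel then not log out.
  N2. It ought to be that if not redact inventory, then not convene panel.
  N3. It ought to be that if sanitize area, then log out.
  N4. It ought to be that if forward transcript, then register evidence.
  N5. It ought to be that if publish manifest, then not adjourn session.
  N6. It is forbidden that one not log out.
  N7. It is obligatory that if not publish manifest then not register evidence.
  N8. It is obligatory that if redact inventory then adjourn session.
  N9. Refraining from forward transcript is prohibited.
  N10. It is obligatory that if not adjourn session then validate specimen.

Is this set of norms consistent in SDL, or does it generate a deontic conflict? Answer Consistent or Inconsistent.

Premise 6 is F(¬log_out), i.e. O(log_out).
Premise 1, O(¬convene_panel → ¬log_out), contraposes to O(log_out → convene_panel); with O(log_out) we get O(convene_panel).
The contrapositive of premise 2 (O(¬redact_inventory → ¬convene_panel)) is O(convene_panel → redact_inventory), and O(convene_panel) is already established, so O(redact_inventory).
From O(redact_inventory) and premise 8, O(redact_inventory → adjourn_session), we obtain O(adjourn_session).
Premise 5, O(publish_manifest → ¬adjourn_session), contraposes to O(adjourn_session → ¬publish_manifest); with O(adjourn_session) we get O(¬publish_manifest).
Premise 7 is O(¬publish_manifest → ¬register_evidence); since O(¬publish_manifest), deontic closure gives O(¬register_evidence).
Premise 4 is O(forward_transcript → register_evidence); contrapositively O(¬register_evidence → ¬forward_transcript). Since O(¬register_evidence) holds, K gives O(¬forward_transcript).
Yet premise 9 is F(¬forward_transcript), i.e. O(forward_transcript).
We now have both O(¬forward_transcript) and O(forward_transcript) — forward_transcript is simultaneously obligatory and forbidden, violating the D-axiom.

Inconsistent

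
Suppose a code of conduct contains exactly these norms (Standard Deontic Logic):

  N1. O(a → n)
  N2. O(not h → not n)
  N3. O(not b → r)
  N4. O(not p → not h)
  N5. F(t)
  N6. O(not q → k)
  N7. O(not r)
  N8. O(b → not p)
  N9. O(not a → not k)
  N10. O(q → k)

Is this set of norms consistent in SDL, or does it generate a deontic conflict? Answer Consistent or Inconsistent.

Inconsistent

Premises 10 and 6 cover both cases: O(q → k) and O(not q → k). Since q ∨ not q is a tautology, O(k) follows.
Premise 9, O(not a → not k), contraposes to O(k → a); with O(k) we get O(a).
Applying K to premise 1 (O(a → n)) and O(a) yields O(n).
The contrapositive of premise 2 (O(not h → not n)) is O(n → h), and O(n) is already established, so O(h).
The contrapositive of premise 4 (O(not p → not h)) is O(h → p), and O(h) is already established, so O(p).
Premise 8 is O(b → not p); contrapositively O(p → not b). Since O(p) holds, K gives O(not b).
Applying K to premise 3 (O(not b → r)) and O(not b) yields O(r).
However, premise 7 gives O(not r).
We now have both O(r) and O(not r) — r is simultaneously obligatory and forbidden, violating the D-axiom.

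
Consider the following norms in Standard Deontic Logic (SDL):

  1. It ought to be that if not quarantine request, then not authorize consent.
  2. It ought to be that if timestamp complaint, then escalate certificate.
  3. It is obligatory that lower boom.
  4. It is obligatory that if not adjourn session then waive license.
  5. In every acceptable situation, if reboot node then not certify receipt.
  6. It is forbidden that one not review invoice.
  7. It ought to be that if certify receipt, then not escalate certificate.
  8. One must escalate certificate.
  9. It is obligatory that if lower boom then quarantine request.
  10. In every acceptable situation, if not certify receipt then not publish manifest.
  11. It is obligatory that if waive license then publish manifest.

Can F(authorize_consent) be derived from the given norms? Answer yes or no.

No

Premise 1 is O(¬quarantine_request → ¬authorize_consent), but O(¬quarantine_request) is not derivable from the premises, so it does not yield O(¬authorize_consent).
No other premise forces O(¬authorize_consent). An ideal world satisfying every premise can still have authorize_consent true, so F(authorize_consent) is not derivable.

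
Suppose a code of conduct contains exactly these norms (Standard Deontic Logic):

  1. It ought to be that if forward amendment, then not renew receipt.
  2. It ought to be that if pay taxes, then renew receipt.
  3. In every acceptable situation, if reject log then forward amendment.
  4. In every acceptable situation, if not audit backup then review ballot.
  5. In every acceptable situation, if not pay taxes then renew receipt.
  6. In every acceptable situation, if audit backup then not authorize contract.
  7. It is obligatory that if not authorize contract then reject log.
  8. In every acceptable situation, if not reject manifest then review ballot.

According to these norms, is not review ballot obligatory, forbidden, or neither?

By case analysis on pay_taxes: premise 2 gives O(pay_taxes → renew_receipt) and premise 5 gives O(¬pay_taxes → renew_receipt), so O(renew_receipt) either way.
Premise 1 is O(forward_amendment → ¬renew_receipt); contrapositively O(renew_receipt → ¬forward_amendment). Since O(renew_receipt) holds, K gives O(¬forward_amendment).
The contrapositive of premise 3 (O(reject_log → forward_amendment)) is O(¬forward_amendment → ¬reject_log), and O(¬forward_amendment) is already established, so O(¬reject_log).
Premise 7 is O(¬authorize_contract → reject_log); contrapositively O(¬reject_log → authorize_contract). Since O(¬reject_log) holds, K gives O(authorize_contract).
The contrapositive of premise 6 (O(audit_backup → ¬authorize_contract)) is O(authorize_contract → ¬audit_backup), and O(authorize_contract) is already established, so O(¬audit_backup).
From O(¬audit_backup) and premise 4, O(¬audit_backup → review_ballot), we obtain O(review_ballot).
Premise 8 does not contribute to this derivation.
Thus O(review_ballot), which is F(¬review_ballot): ¬review_ballot is forbidden.

Forbidden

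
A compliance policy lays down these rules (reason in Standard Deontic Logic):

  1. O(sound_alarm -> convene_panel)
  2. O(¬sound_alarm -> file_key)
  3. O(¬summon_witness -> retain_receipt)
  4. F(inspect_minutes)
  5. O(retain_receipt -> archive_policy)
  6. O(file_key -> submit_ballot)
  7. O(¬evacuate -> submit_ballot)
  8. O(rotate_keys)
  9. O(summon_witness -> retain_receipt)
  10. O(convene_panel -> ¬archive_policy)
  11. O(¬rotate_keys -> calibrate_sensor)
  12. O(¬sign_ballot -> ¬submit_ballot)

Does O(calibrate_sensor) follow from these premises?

Premise 11 is O(¬rotate_keys -> calibrate_sensor), but O(¬rotate_keys) is not derivable from the premises, so it does not yield O(calibrate_sensor).
No other premise forces O(calibrate_sensor). An ideal world satisfying every premise can still have calibrate_sensor false, so O(calibrate_sensor) is not derivable.

No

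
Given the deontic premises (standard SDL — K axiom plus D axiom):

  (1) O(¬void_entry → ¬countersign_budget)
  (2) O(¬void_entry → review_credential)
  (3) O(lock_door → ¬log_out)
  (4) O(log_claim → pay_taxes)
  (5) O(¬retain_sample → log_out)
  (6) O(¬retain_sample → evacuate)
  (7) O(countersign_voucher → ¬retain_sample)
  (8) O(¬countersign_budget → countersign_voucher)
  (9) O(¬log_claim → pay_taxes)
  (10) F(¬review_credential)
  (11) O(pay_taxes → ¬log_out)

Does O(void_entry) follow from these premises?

By case analysis on log_claim: premise 4 gives O(log_claim → pay_taxes) and premise 9 gives O(¬log_claim → pay_taxes), so O(pay_taxes) either way.
With premise 11, O(pay_taxes → ¬log_out), the K-axiom yields O(¬log_out).
Premise 5 is O(¬retain_sample → log_out); contrapositively O(¬log_out → retain_sample). Since O(¬log_out) holds, K gives O(retain_sample).
Premise 7, O(countersign_voucher → ¬retain_sample), contraposes to O(retain_sample → ¬countersign_voucher); with O(retain_sample) we get O(¬countersign_voucher).
Premise 8, O(¬countersign_budget → countersign_voucher), contraposes to O(¬countersign_voucher → countersign_budget); with O(¬countersign_voucher) we get O(countersign_budget).
Premise 1, O(¬void_entry → ¬countersign_budget), contraposes to O(countersign_budget → void_entry); with O(countersign_budget) we get O(void_entry).
Premises 2, 3, 6, 10 do not contribute to this derivation.
So O(void_entry) follows.

Yes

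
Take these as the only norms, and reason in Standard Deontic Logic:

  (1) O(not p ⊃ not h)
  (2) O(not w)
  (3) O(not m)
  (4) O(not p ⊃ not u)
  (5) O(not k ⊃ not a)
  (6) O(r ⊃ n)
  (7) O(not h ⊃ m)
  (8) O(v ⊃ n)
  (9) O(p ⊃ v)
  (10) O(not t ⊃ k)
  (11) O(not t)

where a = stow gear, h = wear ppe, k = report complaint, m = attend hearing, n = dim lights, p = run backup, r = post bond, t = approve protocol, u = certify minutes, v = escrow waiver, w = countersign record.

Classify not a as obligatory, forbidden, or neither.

Neither

Premise 5 is O(not k ⊃ not a), but O(not k) is not derivable from the premises, so it does not yield O(not a).
No premise or chain of K-axiom applications forces O(not a), and none forces O(a). So not a is neither obligatory nor forbidden under these norms.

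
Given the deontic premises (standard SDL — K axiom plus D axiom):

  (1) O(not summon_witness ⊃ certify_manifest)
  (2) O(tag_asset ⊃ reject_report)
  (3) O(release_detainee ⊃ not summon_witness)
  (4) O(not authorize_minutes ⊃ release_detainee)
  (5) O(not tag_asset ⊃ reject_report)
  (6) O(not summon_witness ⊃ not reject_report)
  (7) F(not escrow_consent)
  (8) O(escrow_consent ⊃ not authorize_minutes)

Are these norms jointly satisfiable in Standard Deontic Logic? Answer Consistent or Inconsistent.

Inconsistent

Premises 5 and 2 cover both cases: O(not tag_asset ⊃ reject_report) and O(tag_asset ⊃ reject_report). Since not tag_asset ∨ tag_asset is a tautology, O(reject_report) follows.
Premise 6 is O(not summon_witness ⊃ not reject_report); contrapositively O(reject_report ⊃ summon_witness). Since O(reject_report) holds, K gives O(summon_witness).
Premise 3 is O(release_detainee ⊃ not summon_witness); contrapositively O(summon_witness ⊃ not release_detainee). Since O(summon_witness) holds, K gives O(not release_detainee).
Premise 4 is O(not authorize_minutes ⊃ release_detainee); contrapositively O(not release_detainee ⊃ authorize_minutes). Since O(not release_detainee) holds, K gives O(authorize_minutes).
Premise 8, O(escrow_consent ⊃ not authorize_minutes), contraposes to O(authorize_minutes ⊃ not escrow_consent); with O(authorize_minutes) we get O(not escrow_consent).
However, F(not escrow_consent) at premise 7 amounts to O(escrow_consent).
We now have both O(not escrow_consent) and O(escrow_consent) — escrow_consent is simultaneously obligatory and forbidden, violating the D-axiom.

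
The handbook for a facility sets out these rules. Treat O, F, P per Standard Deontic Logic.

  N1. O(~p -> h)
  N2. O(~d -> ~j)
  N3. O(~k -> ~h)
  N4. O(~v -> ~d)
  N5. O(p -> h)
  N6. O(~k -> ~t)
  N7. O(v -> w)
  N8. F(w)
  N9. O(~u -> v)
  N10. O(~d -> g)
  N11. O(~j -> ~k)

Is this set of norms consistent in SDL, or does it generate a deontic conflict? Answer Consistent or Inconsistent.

By case analysis on p: premise 5 gives O(p -> h) and premise 1 gives O(~p -> h), so O(h) either way.
Premise 3, O(~k -> ~h), contraposes to O(h -> k); with O(h) we get O(k).
The contrapositive of premise 11 (O(~j -> ~k)) is O(k -> j), and O(k) is already established, so O(j).
Premise 2, O(~d -> ~j), contraposes to O(j -> d); with O(j) we get O(d).
The contrapositive of premise 4 (O(~v -> ~d)) is O(d -> v), and O(d) is already established, so O(v).
Premise 7 is O(v -> w); since O(v), deontic closure gives O(w).
But premise 8, F(w), means O(~w).
We now have both O(w) and O(~w) — w is simultaneously obligatory and forbidden, violating the D-axiom.

Inconsistent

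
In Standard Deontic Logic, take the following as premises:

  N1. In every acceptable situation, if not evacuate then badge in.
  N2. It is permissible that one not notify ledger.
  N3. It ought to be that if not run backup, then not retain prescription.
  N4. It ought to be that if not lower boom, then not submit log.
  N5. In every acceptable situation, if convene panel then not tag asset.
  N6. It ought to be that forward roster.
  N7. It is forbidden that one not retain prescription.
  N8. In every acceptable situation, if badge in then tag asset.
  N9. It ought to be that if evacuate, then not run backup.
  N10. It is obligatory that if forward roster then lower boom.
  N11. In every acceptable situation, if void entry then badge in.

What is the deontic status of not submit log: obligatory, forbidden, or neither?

Neither

Premise 4 is O(¬lower_boom → ¬submit_log), but O(¬lower_boom) is not derivable from the premises, so it does not yield O(¬submit_log).
No premise or chain of K-axiom applications forces O(¬submit_log), and none forces O(submit_log). So ¬submit_log is neither obligatory nor forbidden under these norms.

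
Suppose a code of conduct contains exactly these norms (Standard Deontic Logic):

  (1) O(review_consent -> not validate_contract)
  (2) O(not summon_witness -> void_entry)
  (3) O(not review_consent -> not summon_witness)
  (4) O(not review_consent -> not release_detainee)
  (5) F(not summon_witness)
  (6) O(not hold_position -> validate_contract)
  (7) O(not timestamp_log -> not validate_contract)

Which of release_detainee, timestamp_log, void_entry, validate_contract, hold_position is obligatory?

hold_position

F(not summon_witness) at premise 5 means O(summon_witness).
The contrapositive of premise 3 (O(not review_consent -> not summon_witness)) is O(summon_witness -> review_consent), and O(summon_witness) is already established, so O(review_consent).
Premise 1 is O(review_consent -> not validate_contract); since O(review_consent), deontic closure gives O(not validate_contract).
The contrapositive of premise 6 (O(not hold_position -> validate_contract)) is O(not validate_contract -> hold_position), and O(not validate_contract) is already established, so O(hold_position).
So O(hold_position) holds — hold_position is obligatory. None of the other listed options is made obligatory by any chain of premises.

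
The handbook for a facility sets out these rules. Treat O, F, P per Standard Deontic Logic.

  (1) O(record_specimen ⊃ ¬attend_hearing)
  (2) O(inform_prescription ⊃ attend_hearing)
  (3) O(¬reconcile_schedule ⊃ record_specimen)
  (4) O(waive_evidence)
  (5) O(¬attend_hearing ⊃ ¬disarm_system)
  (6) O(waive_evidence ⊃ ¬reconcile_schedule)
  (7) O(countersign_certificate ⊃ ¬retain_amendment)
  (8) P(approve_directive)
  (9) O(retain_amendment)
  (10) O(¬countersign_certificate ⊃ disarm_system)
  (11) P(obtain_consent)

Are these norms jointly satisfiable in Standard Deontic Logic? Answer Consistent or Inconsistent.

From premise 9 we have O(retain_amendment).
Premise 7, O(countersign_certificate ⊃ ¬retain_amendment), contraposes to O(retain_amendment ⊃ ¬countersign_certificate); with O(retain_amendment) we get O(¬countersign_certificate).
Premise 10 is O(¬countersign_certificate ⊃ disarm_system); since O(¬countersign_certificate), deontic closure gives O(disarm_system).
The contrapositive of premise 5 (O(¬attend_hearing ⊃ ¬disarm_system)) is O(disarm_system ⊃ attend_hearing), and O(disarm_system) is already established, so O(attend_hearing).
Premise 1 is O(record_specimen ⊃ ¬attend_hearing); contrapositively O(attend_hearing ⊃ ¬record_specimen). Since O(attend_hearing) holds, K gives O(¬record_specimen).
Premise 3 is O(¬reconcile_schedule ⊃ record_specimen); contrapositively O(¬record_specimen ⊃ reconcile_schedule). Since O(¬record_specimen) holds, K gives O(reconcile_schedule).
Premise 6, O(waive_evidence ⊃ ¬reconcile_schedule), contraposes to O(reconcile_schedule ⊃ ¬waive_evidence); with O(reconcile_schedule) we get O(¬waive_evidence).
However, premise 4 gives O(waive_evidence).
We now have both O(¬waive_evidence) and O(waive_evidence) — waive_evidence is simultaneously obligatory and forbidden, violating the D-axiom.

Inconsistent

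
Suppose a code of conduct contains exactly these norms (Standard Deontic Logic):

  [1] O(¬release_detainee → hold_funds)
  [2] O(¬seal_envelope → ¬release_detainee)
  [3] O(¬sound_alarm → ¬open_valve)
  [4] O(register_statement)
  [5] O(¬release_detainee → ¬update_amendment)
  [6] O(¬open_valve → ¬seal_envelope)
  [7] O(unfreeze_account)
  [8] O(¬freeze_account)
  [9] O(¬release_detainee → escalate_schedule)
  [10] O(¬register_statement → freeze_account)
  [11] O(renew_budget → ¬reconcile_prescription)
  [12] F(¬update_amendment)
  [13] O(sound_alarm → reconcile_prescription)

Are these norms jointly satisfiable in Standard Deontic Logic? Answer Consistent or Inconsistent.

Premise 10 is O(¬register_statement → freeze_account), but O(¬register_statement) is not derivable from the premises, so it does not yield O(freeze_account).
So O(freeze_account) is not derivable, and the apparent clash with O(¬freeze_account) does not arise.
A world satisfying every obligation exists (e.g. escalate_schedule=false, freeze_account=false, hold_funds=false, open_valve=true, reconcile_prescription=true, register_statement=true, release_detainee=true, renew_budget=false, seal_envelope=true, sound_alarm=true, unfreeze_account=true, update_amendment=true); no atom is both obligatory and forbidden, so the set is consistent.

Consistent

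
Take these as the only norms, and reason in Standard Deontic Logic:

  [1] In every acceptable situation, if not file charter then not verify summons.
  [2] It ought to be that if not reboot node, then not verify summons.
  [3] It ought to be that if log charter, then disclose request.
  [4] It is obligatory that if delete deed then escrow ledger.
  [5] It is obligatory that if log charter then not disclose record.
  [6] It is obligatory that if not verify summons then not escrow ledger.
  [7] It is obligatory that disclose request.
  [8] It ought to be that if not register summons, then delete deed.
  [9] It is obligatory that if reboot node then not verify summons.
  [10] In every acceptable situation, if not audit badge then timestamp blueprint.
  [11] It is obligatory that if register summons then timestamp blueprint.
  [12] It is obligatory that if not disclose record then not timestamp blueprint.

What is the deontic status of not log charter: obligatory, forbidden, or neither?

Obligatory

Premises 9 and 2 cover both cases: O(reboot_node → ¬verify_summons) and O(¬reboot_node → ¬verify_summons). Since reboot_node ∨ ¬reboot_node is a tautology, O(¬verify_summons) follows.
With premise 6, O(¬verify_summons → ¬escrow_ledger), the K-axiom yields O(¬escrow_ledger).
Premise 4, O(delete_deed → escrow_ledger), contraposes to O(¬escrow_ledger → ¬delete_deed); with O(¬escrow_ledger) we get O(¬delete_deed).
The contrapositive of premise 8 (O(¬register_summons → delete_deed)) is O(¬delete_deed → register_summons), and O(¬delete_deed) is already established, so O(register_summons).
Premise 11 is O(register_summons → timestamp_blueprint); since O(register_summons), deontic closure gives O(timestamp_blueprint).
The contrapositive of premise 12 (O(¬disclose_record → ¬timestamp_blueprint)) is O(timestamp_blueprint → disclose_record), and O(timestamp_blueprint) is already established, so O(disclose_record).
The contrapositive of premise 5 (O(log_charter → ¬disclose_record)) is O(disclose_record → ¬log_charter), and O(disclose_record) is already established, so O(¬log_charter).
Premises 1, 3, 7, 10 do not contribute to this derivation.
Hence ¬log_charter is obligatory.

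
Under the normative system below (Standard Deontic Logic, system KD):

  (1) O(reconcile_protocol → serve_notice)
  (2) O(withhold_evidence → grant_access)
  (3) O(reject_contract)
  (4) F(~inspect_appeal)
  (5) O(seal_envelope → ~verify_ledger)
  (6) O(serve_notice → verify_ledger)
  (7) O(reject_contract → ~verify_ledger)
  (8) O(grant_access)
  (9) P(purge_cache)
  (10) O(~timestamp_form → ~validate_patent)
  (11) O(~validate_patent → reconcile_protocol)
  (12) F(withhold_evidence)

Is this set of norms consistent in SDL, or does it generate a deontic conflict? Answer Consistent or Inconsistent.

Premise 2 is O(withhold_evidence → grant_access); even if O(grant_access) held, inferring O(withhold_evidence) would be affirming the consequent — invalid.
So O(withhold_evidence) is not derivable, and the apparent clash with O(~withhold_evidence) does not arise.
A world satisfying every obligation exists (e.g. grant_access=true, inspect_appeal=true, purge_cache=false, reconcile_protocol=false, reject_contract=true, seal_envelope=false, serve_notice=false, timestamp_form=true, validate_patent=true, verify_ledger=false, withhold_evidence=false); no atom is both obligatory and forbidden, so the set is consistent.

Consistent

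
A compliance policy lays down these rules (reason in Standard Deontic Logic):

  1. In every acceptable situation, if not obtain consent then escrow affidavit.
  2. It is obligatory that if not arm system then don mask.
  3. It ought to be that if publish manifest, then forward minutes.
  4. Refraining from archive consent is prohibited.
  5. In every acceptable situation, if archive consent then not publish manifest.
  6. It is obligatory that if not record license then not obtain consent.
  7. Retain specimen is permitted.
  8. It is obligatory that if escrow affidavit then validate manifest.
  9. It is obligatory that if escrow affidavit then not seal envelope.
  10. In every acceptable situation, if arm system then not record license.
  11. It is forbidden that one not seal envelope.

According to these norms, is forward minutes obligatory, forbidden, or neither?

Neither

Premise 3 is O(publish_manifest → forward_minutes), but O(publish_manifest) is not derivable from the premises, so it does not yield O(forward_minutes).
No premise or chain of K-axiom applications forces O(forward_minutes), and none forces O(¬forward_minutes). So forward_minutes is neither obligatory nor forbidden under these norms.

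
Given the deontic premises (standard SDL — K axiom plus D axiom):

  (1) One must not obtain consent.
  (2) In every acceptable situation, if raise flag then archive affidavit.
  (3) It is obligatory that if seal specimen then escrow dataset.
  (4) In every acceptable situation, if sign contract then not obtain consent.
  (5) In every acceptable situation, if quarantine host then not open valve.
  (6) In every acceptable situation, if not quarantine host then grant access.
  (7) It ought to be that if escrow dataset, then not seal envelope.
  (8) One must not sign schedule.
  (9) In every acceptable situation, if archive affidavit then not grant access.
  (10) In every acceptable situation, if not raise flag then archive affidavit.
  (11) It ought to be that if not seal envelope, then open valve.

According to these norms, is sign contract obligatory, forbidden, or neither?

Premise 4 is O(sign_contract → ¬obtain_consent); even if O(¬obtain_consent) held, inferring O(sign_contract) would be affirming the consequent — invalid.
No premise or chain of K-axiom applications forces O(sign_contract), and none forces O(¬sign_contract). So sign_contract is neither obligatory nor forbidden under these norms.

Neither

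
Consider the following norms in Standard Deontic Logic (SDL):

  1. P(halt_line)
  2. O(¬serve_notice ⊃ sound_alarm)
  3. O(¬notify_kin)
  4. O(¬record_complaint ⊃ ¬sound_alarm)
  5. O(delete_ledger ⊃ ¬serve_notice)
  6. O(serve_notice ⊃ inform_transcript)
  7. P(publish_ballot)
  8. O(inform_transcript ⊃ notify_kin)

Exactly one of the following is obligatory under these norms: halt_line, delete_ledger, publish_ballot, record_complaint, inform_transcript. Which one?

Premise 3 states O(¬notify_kin) outright.
The contrapositive of premise 8 (O(inform_transcript ⊃ notify_kin)) is O(¬notify_kin ⊃ ¬inform_transcript), and O(¬notify_kin) is already established, so O(¬inform_transcript).
Premise 6, O(serve_notice ⊃ inform_transcript), contraposes to O(¬inform_transcript ⊃ ¬serve_notice); with O(¬inform_transcript) we get O(¬serve_notice).
Premise 2 is O(¬serve_notice ⊃ sound_alarm); since O(¬serve_notice), deontic closure gives O(sound_alarm).
Premise 4 is O(¬record_complaint ⊃ ¬sound_alarm); contrapositively O(sound_alarm ⊃ record_complaint). Since O(sound_alarm) holds, K gives O(record_complaint).
So O(record_complaint) holds — record_complaint is obligatory. None of the other listed options is made obligatory by any chain of premises.

record_complaint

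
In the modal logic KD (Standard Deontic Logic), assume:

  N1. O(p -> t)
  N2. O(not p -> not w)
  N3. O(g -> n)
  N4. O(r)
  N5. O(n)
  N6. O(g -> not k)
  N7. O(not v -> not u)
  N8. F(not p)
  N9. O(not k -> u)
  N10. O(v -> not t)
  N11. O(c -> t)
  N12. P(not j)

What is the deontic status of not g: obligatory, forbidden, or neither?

Obligatory

F(not p) at premise 8 means O(p).
From O(p) and premise 1, O(p -> t), we obtain O(t).
Premise 10 is O(v -> not t); contrapositively O(t -> not v). Since O(t) holds, K gives O(not v).
Premise 7 is O(not v -> not u); since O(not v), deontic closure gives O(not u).
Premise 9, O(not k -> u), contraposes to O(not u -> k); with O(not u) we get O(k).
Premise 6 is O(g -> not k); contrapositively O(k -> not g). Since O(k) holds, K gives O(not g).
Premises 2, 3, 4, 5, 11, 12 do not contribute to this derivation.
Hence not g is obligatory.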